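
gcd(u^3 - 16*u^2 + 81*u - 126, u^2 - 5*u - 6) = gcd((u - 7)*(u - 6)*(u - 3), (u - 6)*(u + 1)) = u - 6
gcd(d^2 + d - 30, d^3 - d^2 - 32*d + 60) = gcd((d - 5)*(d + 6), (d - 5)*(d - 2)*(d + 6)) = d^2 + d - 30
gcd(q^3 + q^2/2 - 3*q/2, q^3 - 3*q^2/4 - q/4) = q^2 - q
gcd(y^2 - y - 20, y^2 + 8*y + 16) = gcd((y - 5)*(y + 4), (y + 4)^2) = y + 4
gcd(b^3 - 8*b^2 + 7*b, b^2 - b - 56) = 1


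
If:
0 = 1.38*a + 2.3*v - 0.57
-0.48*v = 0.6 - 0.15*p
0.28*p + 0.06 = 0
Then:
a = 2.61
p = -0.21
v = -1.32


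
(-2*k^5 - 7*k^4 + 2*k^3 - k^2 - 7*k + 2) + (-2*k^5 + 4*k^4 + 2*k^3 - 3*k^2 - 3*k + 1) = -4*k^5 - 3*k^4 + 4*k^3 - 4*k^2 - 10*k + 3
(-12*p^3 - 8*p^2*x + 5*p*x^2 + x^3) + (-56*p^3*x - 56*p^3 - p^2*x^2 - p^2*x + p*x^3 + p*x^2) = -56*p^3*x - 68*p^3 - p^2*x^2 - 9*p^2*x + p*x^3 + 6*p*x^2 + x^3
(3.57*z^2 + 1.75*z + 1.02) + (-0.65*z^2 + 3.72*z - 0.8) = 2.92*z^2 + 5.47*z + 0.22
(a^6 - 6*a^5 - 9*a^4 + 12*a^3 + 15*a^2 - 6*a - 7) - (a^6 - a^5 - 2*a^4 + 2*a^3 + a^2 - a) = -5*a^5 - 7*a^4 + 10*a^3 + 14*a^2 - 5*a - 7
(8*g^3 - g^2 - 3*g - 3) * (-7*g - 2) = -56*g^4 - 9*g^3 + 23*g^2 + 27*g + 6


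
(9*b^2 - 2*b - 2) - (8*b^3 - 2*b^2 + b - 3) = -8*b^3 + 11*b^2 - 3*b + 1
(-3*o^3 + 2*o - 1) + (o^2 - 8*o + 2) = -3*o^3 + o^2 - 6*o + 1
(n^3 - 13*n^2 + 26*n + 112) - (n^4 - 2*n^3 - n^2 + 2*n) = -n^4 + 3*n^3 - 12*n^2 + 24*n + 112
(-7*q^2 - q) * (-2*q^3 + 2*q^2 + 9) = 14*q^5 - 12*q^4 - 2*q^3 - 63*q^2 - 9*q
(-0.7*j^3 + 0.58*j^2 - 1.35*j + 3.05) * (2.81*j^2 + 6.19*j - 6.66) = -1.967*j^5 - 2.7032*j^4 + 4.4587*j^3 - 3.6488*j^2 + 27.8705*j - 20.313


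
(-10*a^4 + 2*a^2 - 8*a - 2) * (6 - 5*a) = 50*a^5 - 60*a^4 - 10*a^3 + 52*a^2 - 38*a - 12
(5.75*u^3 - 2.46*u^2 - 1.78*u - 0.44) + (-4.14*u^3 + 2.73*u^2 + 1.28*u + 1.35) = 1.61*u^3 + 0.27*u^2 - 0.5*u + 0.91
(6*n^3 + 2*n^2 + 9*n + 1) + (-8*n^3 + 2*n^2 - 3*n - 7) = -2*n^3 + 4*n^2 + 6*n - 6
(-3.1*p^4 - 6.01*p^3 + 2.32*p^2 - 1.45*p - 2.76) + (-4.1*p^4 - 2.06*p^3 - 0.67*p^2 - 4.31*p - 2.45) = -7.2*p^4 - 8.07*p^3 + 1.65*p^2 - 5.76*p - 5.21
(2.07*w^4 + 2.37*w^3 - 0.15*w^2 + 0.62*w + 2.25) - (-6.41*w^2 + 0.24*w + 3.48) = 2.07*w^4 + 2.37*w^3 + 6.26*w^2 + 0.38*w - 1.23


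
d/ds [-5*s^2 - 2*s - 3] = -10*s - 2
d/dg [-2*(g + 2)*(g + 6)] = -4*g - 16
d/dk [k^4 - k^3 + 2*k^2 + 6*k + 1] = 4*k^3 - 3*k^2 + 4*k + 6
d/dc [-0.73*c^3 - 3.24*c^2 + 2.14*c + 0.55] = -2.19*c^2 - 6.48*c + 2.14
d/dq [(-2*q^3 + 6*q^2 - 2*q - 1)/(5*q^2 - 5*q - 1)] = (-10*q^4 + 20*q^3 - 14*q^2 - 2*q - 3)/(25*q^4 - 50*q^3 + 15*q^2 + 10*q + 1)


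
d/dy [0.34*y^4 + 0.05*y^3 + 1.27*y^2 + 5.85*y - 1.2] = 1.36*y^3 + 0.15*y^2 + 2.54*y + 5.85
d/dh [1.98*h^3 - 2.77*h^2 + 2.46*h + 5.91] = 5.94*h^2 - 5.54*h + 2.46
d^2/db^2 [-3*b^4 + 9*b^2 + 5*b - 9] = 18 - 36*b^2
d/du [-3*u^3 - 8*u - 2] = -9*u^2 - 8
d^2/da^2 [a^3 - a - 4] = 6*a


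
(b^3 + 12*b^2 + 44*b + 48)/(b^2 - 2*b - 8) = (b^2 + 10*b + 24)/(b - 4)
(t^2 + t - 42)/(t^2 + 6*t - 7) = (t - 6)/(t - 1)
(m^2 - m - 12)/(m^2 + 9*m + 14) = (m^2 - m - 12)/(m^2 + 9*m + 14)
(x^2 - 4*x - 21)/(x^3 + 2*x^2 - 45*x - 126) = 1/(x + 6)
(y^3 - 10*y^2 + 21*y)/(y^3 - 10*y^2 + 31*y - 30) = y*(y - 7)/(y^2 - 7*y + 10)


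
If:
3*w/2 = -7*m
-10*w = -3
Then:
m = -9/140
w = 3/10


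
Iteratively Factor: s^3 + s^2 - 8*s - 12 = (s + 2)*(s^2 - s - 6) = (s - 3)*(s + 2)*(s + 2)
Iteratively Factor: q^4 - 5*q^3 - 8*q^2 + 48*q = (q - 4)*(q^3 - q^2 - 12*q) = q*(q - 4)*(q^2 - q - 12) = q*(q - 4)^2*(q + 3)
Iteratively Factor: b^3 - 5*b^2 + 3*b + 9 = (b + 1)*(b^2 - 6*b + 9) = (b - 3)*(b + 1)*(b - 3)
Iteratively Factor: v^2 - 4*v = (v - 4)*(v)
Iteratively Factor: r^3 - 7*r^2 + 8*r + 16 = (r - 4)*(r^2 - 3*r - 4) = (r - 4)^2*(r + 1)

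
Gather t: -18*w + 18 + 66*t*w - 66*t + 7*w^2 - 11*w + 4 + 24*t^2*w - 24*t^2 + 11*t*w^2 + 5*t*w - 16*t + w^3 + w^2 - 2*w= t^2*(24*w - 24) + t*(11*w^2 + 71*w - 82) + w^3 + 8*w^2 - 31*w + 22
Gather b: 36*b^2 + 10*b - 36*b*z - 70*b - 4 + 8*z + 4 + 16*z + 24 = 36*b^2 + b*(-36*z - 60) + 24*z + 24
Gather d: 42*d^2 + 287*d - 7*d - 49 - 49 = 42*d^2 + 280*d - 98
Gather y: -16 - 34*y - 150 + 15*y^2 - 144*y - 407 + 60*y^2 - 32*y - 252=75*y^2 - 210*y - 825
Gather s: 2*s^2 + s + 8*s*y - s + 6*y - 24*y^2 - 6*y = 2*s^2 + 8*s*y - 24*y^2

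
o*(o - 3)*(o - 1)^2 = o^4 - 5*o^3 + 7*o^2 - 3*o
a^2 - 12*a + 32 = (a - 8)*(a - 4)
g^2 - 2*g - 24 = (g - 6)*(g + 4)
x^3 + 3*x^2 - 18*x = x*(x - 3)*(x + 6)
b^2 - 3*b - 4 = (b - 4)*(b + 1)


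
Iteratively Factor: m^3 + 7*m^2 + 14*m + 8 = (m + 4)*(m^2 + 3*m + 2) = (m + 1)*(m + 4)*(m + 2)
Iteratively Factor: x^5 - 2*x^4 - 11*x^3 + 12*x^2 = (x + 3)*(x^4 - 5*x^3 + 4*x^2) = (x - 1)*(x + 3)*(x^3 - 4*x^2) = (x - 4)*(x - 1)*(x + 3)*(x^2) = x*(x - 4)*(x - 1)*(x + 3)*(x)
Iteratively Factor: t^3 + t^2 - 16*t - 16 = (t + 1)*(t^2 - 16) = (t - 4)*(t + 1)*(t + 4)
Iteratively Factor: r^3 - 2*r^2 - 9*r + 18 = (r - 3)*(r^2 + r - 6) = (r - 3)*(r - 2)*(r + 3)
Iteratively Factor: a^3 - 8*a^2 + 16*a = (a - 4)*(a^2 - 4*a) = a*(a - 4)*(a - 4)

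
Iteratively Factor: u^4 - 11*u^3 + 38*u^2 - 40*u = (u)*(u^3 - 11*u^2 + 38*u - 40) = u*(u - 4)*(u^2 - 7*u + 10) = u*(u - 5)*(u - 4)*(u - 2)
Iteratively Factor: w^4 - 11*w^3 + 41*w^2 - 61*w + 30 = (w - 1)*(w^3 - 10*w^2 + 31*w - 30) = (w - 3)*(w - 1)*(w^2 - 7*w + 10) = (w - 5)*(w - 3)*(w - 1)*(w - 2)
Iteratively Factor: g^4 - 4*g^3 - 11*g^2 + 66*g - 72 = (g - 3)*(g^3 - g^2 - 14*g + 24) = (g - 3)*(g + 4)*(g^2 - 5*g + 6) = (g - 3)^2*(g + 4)*(g - 2)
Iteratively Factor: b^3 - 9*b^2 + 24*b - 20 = (b - 2)*(b^2 - 7*b + 10) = (b - 2)^2*(b - 5)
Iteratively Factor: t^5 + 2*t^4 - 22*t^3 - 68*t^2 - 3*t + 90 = (t - 5)*(t^4 + 7*t^3 + 13*t^2 - 3*t - 18) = (t - 5)*(t - 1)*(t^3 + 8*t^2 + 21*t + 18) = (t - 5)*(t - 1)*(t + 2)*(t^2 + 6*t + 9) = (t - 5)*(t - 1)*(t + 2)*(t + 3)*(t + 3)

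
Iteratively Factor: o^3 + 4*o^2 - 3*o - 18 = (o - 2)*(o^2 + 6*o + 9) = (o - 2)*(o + 3)*(o + 3)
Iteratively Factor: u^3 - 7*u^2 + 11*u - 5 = (u - 5)*(u^2 - 2*u + 1) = (u - 5)*(u - 1)*(u - 1)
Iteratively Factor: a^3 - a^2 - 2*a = (a + 1)*(a^2 - 2*a) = a*(a + 1)*(a - 2)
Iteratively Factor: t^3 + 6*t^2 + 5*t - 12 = (t + 3)*(t^2 + 3*t - 4) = (t - 1)*(t + 3)*(t + 4)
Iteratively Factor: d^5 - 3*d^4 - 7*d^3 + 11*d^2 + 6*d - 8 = (d - 4)*(d^4 + d^3 - 3*d^2 - d + 2) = (d - 4)*(d + 2)*(d^3 - d^2 - d + 1) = (d - 4)*(d + 1)*(d + 2)*(d^2 - 2*d + 1) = (d - 4)*(d - 1)*(d + 1)*(d + 2)*(d - 1)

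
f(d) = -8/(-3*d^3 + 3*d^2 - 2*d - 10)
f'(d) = -8*(9*d^2 - 6*d + 2)/(-3*d^3 + 3*d^2 - 2*d - 10)^2 = 8*(-9*d^2 + 6*d - 2)/(3*d^3 - 3*d^2 + 2*d + 10)^2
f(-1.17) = -6.39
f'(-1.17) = -108.99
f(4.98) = 0.03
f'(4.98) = -0.02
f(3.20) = 0.10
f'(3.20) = -0.09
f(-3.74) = -0.04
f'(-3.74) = -0.03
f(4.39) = 0.04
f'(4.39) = -0.03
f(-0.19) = 0.84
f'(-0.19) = -0.31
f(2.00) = 0.31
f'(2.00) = -0.31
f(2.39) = 0.21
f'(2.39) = -0.21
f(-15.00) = 0.00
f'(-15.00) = 0.00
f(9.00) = 0.00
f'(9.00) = 0.00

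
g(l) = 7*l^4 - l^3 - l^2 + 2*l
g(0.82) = 3.58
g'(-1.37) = -72.89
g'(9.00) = 20153.00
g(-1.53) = 36.54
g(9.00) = 45135.00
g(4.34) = 2391.56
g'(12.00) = 47930.00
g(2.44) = 232.52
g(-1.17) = 11.01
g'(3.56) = 1220.16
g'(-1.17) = -44.61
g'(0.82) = 13.78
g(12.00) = 143304.00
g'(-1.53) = -102.25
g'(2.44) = 386.01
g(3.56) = 1073.67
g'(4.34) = 2225.72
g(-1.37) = 22.61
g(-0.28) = -0.57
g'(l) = 28*l^3 - 3*l^2 - 2*l + 2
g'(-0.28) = 1.71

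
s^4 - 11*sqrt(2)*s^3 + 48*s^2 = s^2*(s - 8*sqrt(2))*(s - 3*sqrt(2))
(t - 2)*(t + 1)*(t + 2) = t^3 + t^2 - 4*t - 4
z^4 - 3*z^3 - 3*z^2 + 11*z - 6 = (z - 3)*(z - 1)^2*(z + 2)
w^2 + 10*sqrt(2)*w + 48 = (w + 4*sqrt(2))*(w + 6*sqrt(2))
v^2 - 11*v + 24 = (v - 8)*(v - 3)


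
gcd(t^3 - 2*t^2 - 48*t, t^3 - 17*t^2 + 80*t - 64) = t - 8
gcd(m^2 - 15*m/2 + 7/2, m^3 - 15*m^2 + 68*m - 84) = m - 7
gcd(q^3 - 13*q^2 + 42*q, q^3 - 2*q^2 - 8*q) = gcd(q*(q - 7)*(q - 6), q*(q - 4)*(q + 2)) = q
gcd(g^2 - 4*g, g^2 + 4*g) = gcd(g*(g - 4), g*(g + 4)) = g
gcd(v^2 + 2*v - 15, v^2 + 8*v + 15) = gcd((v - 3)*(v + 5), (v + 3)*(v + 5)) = v + 5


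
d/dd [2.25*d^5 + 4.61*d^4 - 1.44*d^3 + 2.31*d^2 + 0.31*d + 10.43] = 11.25*d^4 + 18.44*d^3 - 4.32*d^2 + 4.62*d + 0.31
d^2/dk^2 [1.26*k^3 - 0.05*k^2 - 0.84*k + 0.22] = 7.56*k - 0.1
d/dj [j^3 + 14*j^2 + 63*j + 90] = 3*j^2 + 28*j + 63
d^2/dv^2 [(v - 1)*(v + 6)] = 2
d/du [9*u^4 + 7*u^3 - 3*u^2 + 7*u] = 36*u^3 + 21*u^2 - 6*u + 7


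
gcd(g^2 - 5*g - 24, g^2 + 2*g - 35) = 1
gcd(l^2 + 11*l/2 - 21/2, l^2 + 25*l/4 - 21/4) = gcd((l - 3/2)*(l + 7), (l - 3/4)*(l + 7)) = l + 7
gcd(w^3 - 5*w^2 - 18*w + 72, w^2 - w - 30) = w - 6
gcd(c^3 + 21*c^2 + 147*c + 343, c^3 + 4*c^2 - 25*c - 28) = c + 7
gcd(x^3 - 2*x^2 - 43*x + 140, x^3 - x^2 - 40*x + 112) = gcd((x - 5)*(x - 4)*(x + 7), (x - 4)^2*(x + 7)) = x^2 + 3*x - 28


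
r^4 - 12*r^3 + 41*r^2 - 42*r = r*(r - 7)*(r - 3)*(r - 2)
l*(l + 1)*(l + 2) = l^3 + 3*l^2 + 2*l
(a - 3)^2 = a^2 - 6*a + 9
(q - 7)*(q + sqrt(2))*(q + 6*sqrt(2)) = q^3 - 7*q^2 + 7*sqrt(2)*q^2 - 49*sqrt(2)*q + 12*q - 84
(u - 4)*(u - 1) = u^2 - 5*u + 4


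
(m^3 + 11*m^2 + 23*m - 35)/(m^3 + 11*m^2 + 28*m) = (m^2 + 4*m - 5)/(m*(m + 4))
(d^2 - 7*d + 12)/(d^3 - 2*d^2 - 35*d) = (-d^2 + 7*d - 12)/(d*(-d^2 + 2*d + 35))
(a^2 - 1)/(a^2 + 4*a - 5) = (a + 1)/(a + 5)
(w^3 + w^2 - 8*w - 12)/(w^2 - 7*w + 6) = (w^3 + w^2 - 8*w - 12)/(w^2 - 7*w + 6)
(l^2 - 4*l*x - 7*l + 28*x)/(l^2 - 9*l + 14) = (l - 4*x)/(l - 2)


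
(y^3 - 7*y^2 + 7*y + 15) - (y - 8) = y^3 - 7*y^2 + 6*y + 23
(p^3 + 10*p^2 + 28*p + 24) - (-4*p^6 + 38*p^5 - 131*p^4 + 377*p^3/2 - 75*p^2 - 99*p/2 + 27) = 4*p^6 - 38*p^5 + 131*p^4 - 375*p^3/2 + 85*p^2 + 155*p/2 - 3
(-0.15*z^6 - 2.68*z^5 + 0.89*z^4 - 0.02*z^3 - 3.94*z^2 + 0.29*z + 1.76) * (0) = 0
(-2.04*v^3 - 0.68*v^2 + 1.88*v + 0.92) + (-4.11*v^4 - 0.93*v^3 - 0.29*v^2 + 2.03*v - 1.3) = -4.11*v^4 - 2.97*v^3 - 0.97*v^2 + 3.91*v - 0.38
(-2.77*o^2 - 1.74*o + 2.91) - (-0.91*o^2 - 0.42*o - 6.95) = -1.86*o^2 - 1.32*o + 9.86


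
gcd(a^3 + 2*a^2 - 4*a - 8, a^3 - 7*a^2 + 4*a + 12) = a - 2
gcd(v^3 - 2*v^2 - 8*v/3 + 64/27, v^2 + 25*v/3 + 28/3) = v + 4/3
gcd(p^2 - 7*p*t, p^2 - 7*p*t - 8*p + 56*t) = p - 7*t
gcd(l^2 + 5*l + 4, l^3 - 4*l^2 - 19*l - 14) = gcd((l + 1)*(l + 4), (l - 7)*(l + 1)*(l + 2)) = l + 1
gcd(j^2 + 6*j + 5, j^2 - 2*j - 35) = j + 5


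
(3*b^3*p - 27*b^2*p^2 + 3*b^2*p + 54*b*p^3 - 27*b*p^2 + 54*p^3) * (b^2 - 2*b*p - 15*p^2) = 3*b^5*p - 33*b^4*p^2 + 3*b^4*p + 63*b^3*p^3 - 33*b^3*p^2 + 297*b^2*p^4 + 63*b^2*p^3 - 810*b*p^5 + 297*b*p^4 - 810*p^5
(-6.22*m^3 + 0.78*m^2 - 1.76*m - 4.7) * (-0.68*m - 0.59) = 4.2296*m^4 + 3.1394*m^3 + 0.7366*m^2 + 4.2344*m + 2.773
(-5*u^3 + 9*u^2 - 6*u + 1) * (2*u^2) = -10*u^5 + 18*u^4 - 12*u^3 + 2*u^2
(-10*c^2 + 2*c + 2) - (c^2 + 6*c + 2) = -11*c^2 - 4*c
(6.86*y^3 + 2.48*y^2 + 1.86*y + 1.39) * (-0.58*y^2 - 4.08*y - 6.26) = -3.9788*y^5 - 29.4272*y^4 - 54.1408*y^3 - 23.9198*y^2 - 17.3148*y - 8.7014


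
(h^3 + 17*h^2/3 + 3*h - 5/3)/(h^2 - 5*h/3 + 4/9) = 3*(h^2 + 6*h + 5)/(3*h - 4)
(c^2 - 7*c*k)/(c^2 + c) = (c - 7*k)/(c + 1)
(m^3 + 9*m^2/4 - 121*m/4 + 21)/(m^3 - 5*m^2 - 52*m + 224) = (m - 3/4)/(m - 8)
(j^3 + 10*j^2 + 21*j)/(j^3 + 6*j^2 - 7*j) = (j + 3)/(j - 1)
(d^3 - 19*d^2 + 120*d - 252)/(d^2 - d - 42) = (d^2 - 12*d + 36)/(d + 6)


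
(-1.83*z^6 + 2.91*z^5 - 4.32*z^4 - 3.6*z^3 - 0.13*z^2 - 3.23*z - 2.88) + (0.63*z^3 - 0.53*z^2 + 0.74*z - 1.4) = -1.83*z^6 + 2.91*z^5 - 4.32*z^4 - 2.97*z^3 - 0.66*z^2 - 2.49*z - 4.28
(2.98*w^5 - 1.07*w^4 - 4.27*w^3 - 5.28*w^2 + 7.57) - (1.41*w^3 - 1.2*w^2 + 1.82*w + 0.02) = 2.98*w^5 - 1.07*w^4 - 5.68*w^3 - 4.08*w^2 - 1.82*w + 7.55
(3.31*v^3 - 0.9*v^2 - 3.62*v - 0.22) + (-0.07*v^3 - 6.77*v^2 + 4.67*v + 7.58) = 3.24*v^3 - 7.67*v^2 + 1.05*v + 7.36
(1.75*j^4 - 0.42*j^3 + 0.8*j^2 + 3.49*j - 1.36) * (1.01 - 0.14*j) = -0.245*j^5 + 1.8263*j^4 - 0.5362*j^3 + 0.3194*j^2 + 3.7153*j - 1.3736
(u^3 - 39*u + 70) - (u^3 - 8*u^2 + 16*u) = 8*u^2 - 55*u + 70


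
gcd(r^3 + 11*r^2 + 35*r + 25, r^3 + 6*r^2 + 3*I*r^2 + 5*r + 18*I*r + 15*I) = r^2 + 6*r + 5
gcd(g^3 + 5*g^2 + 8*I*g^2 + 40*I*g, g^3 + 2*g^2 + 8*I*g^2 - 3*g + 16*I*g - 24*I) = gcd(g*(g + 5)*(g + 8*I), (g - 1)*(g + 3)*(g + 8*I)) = g + 8*I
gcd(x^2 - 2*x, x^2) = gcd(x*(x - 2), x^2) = x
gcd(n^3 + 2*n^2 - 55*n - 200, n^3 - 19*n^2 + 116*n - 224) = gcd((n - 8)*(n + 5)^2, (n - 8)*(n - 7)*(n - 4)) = n - 8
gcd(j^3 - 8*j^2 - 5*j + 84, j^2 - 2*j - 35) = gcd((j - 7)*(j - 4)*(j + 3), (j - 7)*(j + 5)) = j - 7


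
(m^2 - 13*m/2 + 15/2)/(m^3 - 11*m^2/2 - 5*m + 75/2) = (2*m - 3)/(2*m^2 - m - 15)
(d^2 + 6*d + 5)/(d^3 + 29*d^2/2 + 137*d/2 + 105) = 2*(d + 1)/(2*d^2 + 19*d + 42)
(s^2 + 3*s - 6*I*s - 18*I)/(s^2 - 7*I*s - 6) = (s + 3)/(s - I)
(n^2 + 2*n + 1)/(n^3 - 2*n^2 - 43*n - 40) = (n + 1)/(n^2 - 3*n - 40)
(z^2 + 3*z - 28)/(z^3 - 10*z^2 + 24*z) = (z + 7)/(z*(z - 6))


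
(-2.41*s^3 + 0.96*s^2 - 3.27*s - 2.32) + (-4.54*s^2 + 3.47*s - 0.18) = -2.41*s^3 - 3.58*s^2 + 0.2*s - 2.5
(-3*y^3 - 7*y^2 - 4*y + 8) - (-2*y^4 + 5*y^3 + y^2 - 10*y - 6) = 2*y^4 - 8*y^3 - 8*y^2 + 6*y + 14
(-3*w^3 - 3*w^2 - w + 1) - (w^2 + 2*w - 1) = -3*w^3 - 4*w^2 - 3*w + 2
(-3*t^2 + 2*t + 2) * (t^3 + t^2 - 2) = -3*t^5 - t^4 + 4*t^3 + 8*t^2 - 4*t - 4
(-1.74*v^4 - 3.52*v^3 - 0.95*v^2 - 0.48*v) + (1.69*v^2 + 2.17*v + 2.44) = -1.74*v^4 - 3.52*v^3 + 0.74*v^2 + 1.69*v + 2.44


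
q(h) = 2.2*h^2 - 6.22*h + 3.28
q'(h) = 4.4*h - 6.22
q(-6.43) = 134.23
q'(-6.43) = -34.51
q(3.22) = 6.06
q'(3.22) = 7.95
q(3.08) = 4.99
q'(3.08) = 7.33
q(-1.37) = 15.93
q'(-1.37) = -12.25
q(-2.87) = 39.25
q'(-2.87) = -18.85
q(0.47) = 0.84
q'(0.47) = -4.15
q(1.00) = -0.74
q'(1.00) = -1.82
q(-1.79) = 21.46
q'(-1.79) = -14.10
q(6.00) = 45.16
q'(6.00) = 20.18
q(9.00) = 125.50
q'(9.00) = 33.38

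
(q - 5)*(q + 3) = q^2 - 2*q - 15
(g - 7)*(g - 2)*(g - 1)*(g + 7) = g^4 - 3*g^3 - 47*g^2 + 147*g - 98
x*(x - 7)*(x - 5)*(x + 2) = x^4 - 10*x^3 + 11*x^2 + 70*x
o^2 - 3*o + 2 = (o - 2)*(o - 1)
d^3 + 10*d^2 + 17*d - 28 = (d - 1)*(d + 4)*(d + 7)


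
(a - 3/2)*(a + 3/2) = a^2 - 9/4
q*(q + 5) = q^2 + 5*q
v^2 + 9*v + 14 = (v + 2)*(v + 7)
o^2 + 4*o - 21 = (o - 3)*(o + 7)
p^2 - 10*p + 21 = (p - 7)*(p - 3)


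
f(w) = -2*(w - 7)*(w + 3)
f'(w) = 8 - 4*w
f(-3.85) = -18.44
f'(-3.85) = 23.40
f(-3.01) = -0.20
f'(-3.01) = 20.04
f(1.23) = 48.81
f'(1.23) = 3.08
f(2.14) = 49.96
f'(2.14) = -0.56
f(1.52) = 49.54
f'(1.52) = 1.92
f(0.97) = 47.88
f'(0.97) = 4.12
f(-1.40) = 26.88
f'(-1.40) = 13.60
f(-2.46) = 10.22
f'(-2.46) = 17.84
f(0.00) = 42.00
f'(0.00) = 8.00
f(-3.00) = 0.00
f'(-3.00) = 20.00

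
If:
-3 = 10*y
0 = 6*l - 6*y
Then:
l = -3/10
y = -3/10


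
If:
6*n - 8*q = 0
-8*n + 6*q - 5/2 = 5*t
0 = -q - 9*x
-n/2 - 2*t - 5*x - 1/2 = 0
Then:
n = -30/79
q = -45/158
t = -37/158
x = 5/158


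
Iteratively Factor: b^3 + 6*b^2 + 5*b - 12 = (b + 3)*(b^2 + 3*b - 4) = (b + 3)*(b + 4)*(b - 1)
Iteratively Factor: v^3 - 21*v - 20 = (v + 1)*(v^2 - v - 20) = (v - 5)*(v + 1)*(v + 4)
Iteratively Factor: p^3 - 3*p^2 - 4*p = (p)*(p^2 - 3*p - 4) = p*(p - 4)*(p + 1)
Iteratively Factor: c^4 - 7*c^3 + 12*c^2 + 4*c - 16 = (c + 1)*(c^3 - 8*c^2 + 20*c - 16) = (c - 2)*(c + 1)*(c^2 - 6*c + 8) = (c - 4)*(c - 2)*(c + 1)*(c - 2)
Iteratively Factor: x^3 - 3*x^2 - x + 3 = (x - 3)*(x^2 - 1) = (x - 3)*(x - 1)*(x + 1)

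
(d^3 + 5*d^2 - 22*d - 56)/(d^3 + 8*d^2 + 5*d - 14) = (d - 4)/(d - 1)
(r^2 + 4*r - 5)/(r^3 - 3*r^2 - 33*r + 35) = 1/(r - 7)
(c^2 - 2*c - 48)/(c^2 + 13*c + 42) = (c - 8)/(c + 7)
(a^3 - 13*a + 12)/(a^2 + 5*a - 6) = (a^2 + a - 12)/(a + 6)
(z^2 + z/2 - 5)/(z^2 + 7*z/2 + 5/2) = (z - 2)/(z + 1)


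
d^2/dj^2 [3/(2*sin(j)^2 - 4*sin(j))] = 3*(-2*sin(j) + 3 + 1/sin(j) - 6/sin(j)^2 + 4/sin(j)^3)/(sin(j) - 2)^3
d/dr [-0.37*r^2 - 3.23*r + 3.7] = -0.74*r - 3.23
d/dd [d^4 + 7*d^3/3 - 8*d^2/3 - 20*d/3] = 4*d^3 + 7*d^2 - 16*d/3 - 20/3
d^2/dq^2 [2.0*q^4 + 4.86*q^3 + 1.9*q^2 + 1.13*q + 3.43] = 24.0*q^2 + 29.16*q + 3.8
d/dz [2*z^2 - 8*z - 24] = 4*z - 8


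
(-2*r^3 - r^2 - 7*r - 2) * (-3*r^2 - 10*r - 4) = 6*r^5 + 23*r^4 + 39*r^3 + 80*r^2 + 48*r + 8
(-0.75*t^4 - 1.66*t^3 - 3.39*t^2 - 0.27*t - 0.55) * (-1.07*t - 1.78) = 0.8025*t^5 + 3.1112*t^4 + 6.5821*t^3 + 6.3231*t^2 + 1.0691*t + 0.979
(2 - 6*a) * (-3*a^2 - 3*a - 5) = 18*a^3 + 12*a^2 + 24*a - 10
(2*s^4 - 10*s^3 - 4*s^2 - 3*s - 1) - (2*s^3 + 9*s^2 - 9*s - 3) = 2*s^4 - 12*s^3 - 13*s^2 + 6*s + 2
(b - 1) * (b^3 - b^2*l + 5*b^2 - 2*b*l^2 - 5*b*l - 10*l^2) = b^4 - b^3*l + 4*b^3 - 2*b^2*l^2 - 4*b^2*l - 5*b^2 - 8*b*l^2 + 5*b*l + 10*l^2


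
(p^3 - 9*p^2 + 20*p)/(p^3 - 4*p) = (p^2 - 9*p + 20)/(p^2 - 4)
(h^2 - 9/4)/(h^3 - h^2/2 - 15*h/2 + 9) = (h + 3/2)/(h^2 + h - 6)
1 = 1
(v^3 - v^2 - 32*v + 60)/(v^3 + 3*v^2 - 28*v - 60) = (v - 2)/(v + 2)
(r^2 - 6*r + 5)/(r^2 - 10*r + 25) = (r - 1)/(r - 5)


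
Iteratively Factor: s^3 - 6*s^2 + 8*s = (s - 2)*(s^2 - 4*s) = s*(s - 2)*(s - 4)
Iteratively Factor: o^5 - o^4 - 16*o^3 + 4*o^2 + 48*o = (o + 3)*(o^4 - 4*o^3 - 4*o^2 + 16*o) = (o - 2)*(o + 3)*(o^3 - 2*o^2 - 8*o) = (o - 2)*(o + 2)*(o + 3)*(o^2 - 4*o) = (o - 4)*(o - 2)*(o + 2)*(o + 3)*(o)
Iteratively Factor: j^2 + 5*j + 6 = (j + 2)*(j + 3)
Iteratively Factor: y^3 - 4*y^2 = (y)*(y^2 - 4*y) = y^2*(y - 4)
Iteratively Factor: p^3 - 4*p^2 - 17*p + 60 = (p + 4)*(p^2 - 8*p + 15) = (p - 5)*(p + 4)*(p - 3)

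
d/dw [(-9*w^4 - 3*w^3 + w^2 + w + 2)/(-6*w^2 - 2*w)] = (27*w^5 + 18*w^4 + 3*w^3 + w^2 + 6*w + 1)/(w^2*(9*w^2 + 6*w + 1))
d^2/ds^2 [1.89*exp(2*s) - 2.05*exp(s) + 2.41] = (7.56*exp(s) - 2.05)*exp(s)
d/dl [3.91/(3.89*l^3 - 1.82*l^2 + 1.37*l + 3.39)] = (-45.6297*l^2 + 14.2324*l - 5.3567)/(3.89*l^3 - 1.82*l^2 + 1.37*l + 3.39)^2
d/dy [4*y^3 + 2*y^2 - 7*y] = 12*y^2 + 4*y - 7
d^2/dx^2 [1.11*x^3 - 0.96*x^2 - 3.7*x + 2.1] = 6.66*x - 1.92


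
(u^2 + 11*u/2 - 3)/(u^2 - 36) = (u - 1/2)/(u - 6)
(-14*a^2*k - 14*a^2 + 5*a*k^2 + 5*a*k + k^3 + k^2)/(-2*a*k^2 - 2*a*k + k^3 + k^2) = (7*a + k)/k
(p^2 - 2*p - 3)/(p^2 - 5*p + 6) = (p + 1)/(p - 2)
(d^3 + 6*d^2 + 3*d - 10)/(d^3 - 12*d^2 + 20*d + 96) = (d^2 + 4*d - 5)/(d^2 - 14*d + 48)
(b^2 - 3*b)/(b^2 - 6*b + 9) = b/(b - 3)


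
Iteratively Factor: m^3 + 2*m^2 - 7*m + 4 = (m + 4)*(m^2 - 2*m + 1) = (m - 1)*(m + 4)*(m - 1)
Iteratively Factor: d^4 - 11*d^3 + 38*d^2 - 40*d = (d - 2)*(d^3 - 9*d^2 + 20*d) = (d - 5)*(d - 2)*(d^2 - 4*d) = (d - 5)*(d - 4)*(d - 2)*(d)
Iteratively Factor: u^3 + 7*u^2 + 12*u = (u + 3)*(u^2 + 4*u) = u*(u + 3)*(u + 4)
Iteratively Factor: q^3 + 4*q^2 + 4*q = (q + 2)*(q^2 + 2*q) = q*(q + 2)*(q + 2)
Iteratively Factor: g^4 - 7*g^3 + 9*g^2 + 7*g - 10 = (g - 1)*(g^3 - 6*g^2 + 3*g + 10) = (g - 5)*(g - 1)*(g^2 - g - 2) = (g - 5)*(g - 2)*(g - 1)*(g + 1)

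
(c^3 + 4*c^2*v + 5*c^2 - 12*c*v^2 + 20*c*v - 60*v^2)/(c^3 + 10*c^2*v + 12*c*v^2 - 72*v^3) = (c + 5)/(c + 6*v)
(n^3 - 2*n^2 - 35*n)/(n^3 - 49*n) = (n + 5)/(n + 7)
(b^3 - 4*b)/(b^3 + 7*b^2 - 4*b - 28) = b/(b + 7)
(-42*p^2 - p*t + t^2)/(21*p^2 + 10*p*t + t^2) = (-42*p^2 - p*t + t^2)/(21*p^2 + 10*p*t + t^2)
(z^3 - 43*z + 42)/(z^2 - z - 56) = (z^2 - 7*z + 6)/(z - 8)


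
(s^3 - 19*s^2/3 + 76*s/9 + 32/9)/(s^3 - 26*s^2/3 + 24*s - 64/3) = (s + 1/3)/(s - 2)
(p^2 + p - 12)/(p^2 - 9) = (p + 4)/(p + 3)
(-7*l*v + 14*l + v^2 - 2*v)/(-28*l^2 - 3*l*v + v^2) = (v - 2)/(4*l + v)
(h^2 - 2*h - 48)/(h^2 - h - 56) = (h + 6)/(h + 7)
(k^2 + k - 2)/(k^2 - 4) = (k - 1)/(k - 2)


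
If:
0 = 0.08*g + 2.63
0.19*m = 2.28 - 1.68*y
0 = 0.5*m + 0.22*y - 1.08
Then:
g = -32.88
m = 1.64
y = 1.17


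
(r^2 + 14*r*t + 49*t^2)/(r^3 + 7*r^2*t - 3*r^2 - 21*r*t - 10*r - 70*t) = (r + 7*t)/(r^2 - 3*r - 10)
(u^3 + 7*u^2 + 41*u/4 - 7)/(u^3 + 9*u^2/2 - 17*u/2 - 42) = (u - 1/2)/(u - 3)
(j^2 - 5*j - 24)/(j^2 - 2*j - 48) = (j + 3)/(j + 6)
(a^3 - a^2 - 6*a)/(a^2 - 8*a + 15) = a*(a + 2)/(a - 5)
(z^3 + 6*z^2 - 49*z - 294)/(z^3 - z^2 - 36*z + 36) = (z^2 - 49)/(z^2 - 7*z + 6)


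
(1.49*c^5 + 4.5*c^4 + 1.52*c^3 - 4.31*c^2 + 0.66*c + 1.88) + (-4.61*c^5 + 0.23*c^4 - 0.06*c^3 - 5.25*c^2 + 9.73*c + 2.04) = -3.12*c^5 + 4.73*c^4 + 1.46*c^3 - 9.56*c^2 + 10.39*c + 3.92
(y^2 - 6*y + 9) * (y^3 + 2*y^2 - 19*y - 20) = y^5 - 4*y^4 - 22*y^3 + 112*y^2 - 51*y - 180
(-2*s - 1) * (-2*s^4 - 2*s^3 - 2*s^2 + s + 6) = 4*s^5 + 6*s^4 + 6*s^3 - 13*s - 6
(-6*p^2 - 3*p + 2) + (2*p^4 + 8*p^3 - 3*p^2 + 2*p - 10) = 2*p^4 + 8*p^3 - 9*p^2 - p - 8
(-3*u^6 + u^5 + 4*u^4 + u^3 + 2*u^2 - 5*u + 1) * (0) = 0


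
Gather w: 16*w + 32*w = 48*w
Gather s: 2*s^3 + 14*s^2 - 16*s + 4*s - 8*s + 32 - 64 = 2*s^3 + 14*s^2 - 20*s - 32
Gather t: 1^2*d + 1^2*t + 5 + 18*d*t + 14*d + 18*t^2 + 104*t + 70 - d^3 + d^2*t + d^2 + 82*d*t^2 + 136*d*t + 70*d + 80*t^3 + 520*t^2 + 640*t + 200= -d^3 + d^2 + 85*d + 80*t^3 + t^2*(82*d + 538) + t*(d^2 + 154*d + 745) + 275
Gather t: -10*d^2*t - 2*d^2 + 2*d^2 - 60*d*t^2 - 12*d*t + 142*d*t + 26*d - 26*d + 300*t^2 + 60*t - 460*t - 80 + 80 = t^2*(300 - 60*d) + t*(-10*d^2 + 130*d - 400)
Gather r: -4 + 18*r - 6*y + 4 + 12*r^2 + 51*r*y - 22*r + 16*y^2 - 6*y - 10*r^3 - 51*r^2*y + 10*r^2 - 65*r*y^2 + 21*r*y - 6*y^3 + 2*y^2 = -10*r^3 + r^2*(22 - 51*y) + r*(-65*y^2 + 72*y - 4) - 6*y^3 + 18*y^2 - 12*y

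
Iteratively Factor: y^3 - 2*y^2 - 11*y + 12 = (y - 4)*(y^2 + 2*y - 3) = (y - 4)*(y - 1)*(y + 3)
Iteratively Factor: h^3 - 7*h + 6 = (h - 2)*(h^2 + 2*h - 3) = (h - 2)*(h + 3)*(h - 1)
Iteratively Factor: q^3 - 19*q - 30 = (q + 2)*(q^2 - 2*q - 15) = (q + 2)*(q + 3)*(q - 5)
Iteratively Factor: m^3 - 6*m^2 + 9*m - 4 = (m - 1)*(m^2 - 5*m + 4) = (m - 4)*(m - 1)*(m - 1)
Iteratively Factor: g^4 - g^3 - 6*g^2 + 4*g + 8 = (g + 1)*(g^3 - 2*g^2 - 4*g + 8) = (g + 1)*(g + 2)*(g^2 - 4*g + 4) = (g - 2)*(g + 1)*(g + 2)*(g - 2)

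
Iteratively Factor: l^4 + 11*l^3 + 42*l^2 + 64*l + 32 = (l + 4)*(l^3 + 7*l^2 + 14*l + 8) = (l + 1)*(l + 4)*(l^2 + 6*l + 8) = (l + 1)*(l + 4)^2*(l + 2)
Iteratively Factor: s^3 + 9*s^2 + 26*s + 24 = (s + 4)*(s^2 + 5*s + 6) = (s + 3)*(s + 4)*(s + 2)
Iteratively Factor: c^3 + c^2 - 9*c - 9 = (c - 3)*(c^2 + 4*c + 3) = (c - 3)*(c + 1)*(c + 3)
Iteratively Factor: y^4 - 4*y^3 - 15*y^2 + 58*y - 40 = (y + 4)*(y^3 - 8*y^2 + 17*y - 10) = (y - 1)*(y + 4)*(y^2 - 7*y + 10) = (y - 5)*(y - 1)*(y + 4)*(y - 2)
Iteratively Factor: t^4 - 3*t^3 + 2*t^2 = (t)*(t^3 - 3*t^2 + 2*t) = t*(t - 1)*(t^2 - 2*t) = t^2*(t - 1)*(t - 2)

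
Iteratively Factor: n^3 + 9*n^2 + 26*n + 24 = (n + 4)*(n^2 + 5*n + 6) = (n + 3)*(n + 4)*(n + 2)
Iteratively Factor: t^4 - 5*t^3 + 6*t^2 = (t)*(t^3 - 5*t^2 + 6*t) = t*(t - 2)*(t^2 - 3*t) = t*(t - 3)*(t - 2)*(t)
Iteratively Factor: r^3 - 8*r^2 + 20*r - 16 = (r - 2)*(r^2 - 6*r + 8) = (r - 4)*(r - 2)*(r - 2)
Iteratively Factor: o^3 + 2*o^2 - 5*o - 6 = (o + 1)*(o^2 + o - 6) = (o + 1)*(o + 3)*(o - 2)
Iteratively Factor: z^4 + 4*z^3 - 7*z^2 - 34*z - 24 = (z + 4)*(z^3 - 7*z - 6) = (z + 2)*(z + 4)*(z^2 - 2*z - 3) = (z - 3)*(z + 2)*(z + 4)*(z + 1)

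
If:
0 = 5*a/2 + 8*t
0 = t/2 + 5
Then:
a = 32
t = -10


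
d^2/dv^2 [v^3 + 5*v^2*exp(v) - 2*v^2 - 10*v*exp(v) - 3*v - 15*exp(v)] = 5*v^2*exp(v) + 10*v*exp(v) + 6*v - 25*exp(v) - 4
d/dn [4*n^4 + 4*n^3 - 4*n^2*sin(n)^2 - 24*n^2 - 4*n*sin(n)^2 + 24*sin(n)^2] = 16*n^3 - 4*n^2*sin(2*n) + 12*n^2 + 4*sqrt(2)*n*cos(2*n + pi/4) - 52*n + 24*sin(2*n) + 2*cos(2*n) - 2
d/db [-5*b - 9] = -5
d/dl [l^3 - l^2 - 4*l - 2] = 3*l^2 - 2*l - 4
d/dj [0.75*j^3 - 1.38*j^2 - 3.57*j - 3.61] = 2.25*j^2 - 2.76*j - 3.57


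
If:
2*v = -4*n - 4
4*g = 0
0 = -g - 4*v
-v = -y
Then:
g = 0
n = -1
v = 0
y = 0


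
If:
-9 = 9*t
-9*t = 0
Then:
No Solution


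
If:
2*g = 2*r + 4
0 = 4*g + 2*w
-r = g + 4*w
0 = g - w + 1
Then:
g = -1/3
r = -7/3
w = 2/3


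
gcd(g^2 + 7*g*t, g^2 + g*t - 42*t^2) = g + 7*t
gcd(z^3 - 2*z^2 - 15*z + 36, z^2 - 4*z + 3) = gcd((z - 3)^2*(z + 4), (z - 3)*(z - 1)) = z - 3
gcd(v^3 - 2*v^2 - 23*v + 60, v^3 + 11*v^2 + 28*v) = 1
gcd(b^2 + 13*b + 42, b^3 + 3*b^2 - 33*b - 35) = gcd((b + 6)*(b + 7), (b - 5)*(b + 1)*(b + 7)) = b + 7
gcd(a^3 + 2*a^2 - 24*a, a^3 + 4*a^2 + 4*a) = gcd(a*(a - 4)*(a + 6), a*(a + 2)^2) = a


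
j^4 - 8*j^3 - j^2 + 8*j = j*(j - 8)*(j - 1)*(j + 1)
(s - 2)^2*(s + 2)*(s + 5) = s^4 + 3*s^3 - 14*s^2 - 12*s + 40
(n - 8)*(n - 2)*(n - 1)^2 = n^4 - 12*n^3 + 37*n^2 - 42*n + 16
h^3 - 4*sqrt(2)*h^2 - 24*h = h*(h - 6*sqrt(2))*(h + 2*sqrt(2))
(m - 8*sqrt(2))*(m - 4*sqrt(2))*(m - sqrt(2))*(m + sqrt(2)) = m^4 - 12*sqrt(2)*m^3 + 62*m^2 + 24*sqrt(2)*m - 128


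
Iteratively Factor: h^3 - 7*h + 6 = (h + 3)*(h^2 - 3*h + 2) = (h - 1)*(h + 3)*(h - 2)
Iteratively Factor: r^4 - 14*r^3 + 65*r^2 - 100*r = (r - 5)*(r^3 - 9*r^2 + 20*r) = (r - 5)^2*(r^2 - 4*r) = r*(r - 5)^2*(r - 4)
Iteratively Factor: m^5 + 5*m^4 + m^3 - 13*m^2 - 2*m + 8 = (m + 1)*(m^4 + 4*m^3 - 3*m^2 - 10*m + 8) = (m - 1)*(m + 1)*(m^3 + 5*m^2 + 2*m - 8) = (m - 1)*(m + 1)*(m + 2)*(m^2 + 3*m - 4) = (m - 1)^2*(m + 1)*(m + 2)*(m + 4)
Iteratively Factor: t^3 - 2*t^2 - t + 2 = (t + 1)*(t^2 - 3*t + 2) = (t - 1)*(t + 1)*(t - 2)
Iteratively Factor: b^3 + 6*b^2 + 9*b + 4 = (b + 1)*(b^2 + 5*b + 4) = (b + 1)^2*(b + 4)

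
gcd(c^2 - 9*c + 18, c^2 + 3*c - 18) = c - 3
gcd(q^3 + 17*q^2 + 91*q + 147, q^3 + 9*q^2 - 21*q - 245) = q^2 + 14*q + 49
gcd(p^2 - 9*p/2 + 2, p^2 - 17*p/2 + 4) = p - 1/2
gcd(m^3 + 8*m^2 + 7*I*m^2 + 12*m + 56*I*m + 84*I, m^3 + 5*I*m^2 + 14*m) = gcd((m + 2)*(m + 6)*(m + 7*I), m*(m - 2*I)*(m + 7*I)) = m + 7*I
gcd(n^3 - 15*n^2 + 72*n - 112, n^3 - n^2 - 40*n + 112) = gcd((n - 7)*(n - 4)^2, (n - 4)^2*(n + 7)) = n^2 - 8*n + 16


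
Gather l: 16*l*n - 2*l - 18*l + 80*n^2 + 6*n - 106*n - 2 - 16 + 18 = l*(16*n - 20) + 80*n^2 - 100*n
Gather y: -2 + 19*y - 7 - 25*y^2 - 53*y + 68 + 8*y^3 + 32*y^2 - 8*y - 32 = 8*y^3 + 7*y^2 - 42*y + 27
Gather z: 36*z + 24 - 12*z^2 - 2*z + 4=-12*z^2 + 34*z + 28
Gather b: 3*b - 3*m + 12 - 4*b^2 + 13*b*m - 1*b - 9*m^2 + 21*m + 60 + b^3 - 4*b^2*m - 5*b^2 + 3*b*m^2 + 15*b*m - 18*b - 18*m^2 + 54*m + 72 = b^3 + b^2*(-4*m - 9) + b*(3*m^2 + 28*m - 16) - 27*m^2 + 72*m + 144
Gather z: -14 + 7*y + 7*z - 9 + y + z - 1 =8*y + 8*z - 24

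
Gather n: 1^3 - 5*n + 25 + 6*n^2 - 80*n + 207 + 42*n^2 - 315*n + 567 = 48*n^2 - 400*n + 800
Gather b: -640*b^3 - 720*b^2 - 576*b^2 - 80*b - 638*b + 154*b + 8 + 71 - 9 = -640*b^3 - 1296*b^2 - 564*b + 70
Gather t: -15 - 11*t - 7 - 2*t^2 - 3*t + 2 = -2*t^2 - 14*t - 20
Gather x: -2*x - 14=-2*x - 14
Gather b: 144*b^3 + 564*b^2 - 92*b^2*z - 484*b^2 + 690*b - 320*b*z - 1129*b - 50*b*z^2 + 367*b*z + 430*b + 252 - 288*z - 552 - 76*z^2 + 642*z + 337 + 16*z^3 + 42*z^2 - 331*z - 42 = 144*b^3 + b^2*(80 - 92*z) + b*(-50*z^2 + 47*z - 9) + 16*z^3 - 34*z^2 + 23*z - 5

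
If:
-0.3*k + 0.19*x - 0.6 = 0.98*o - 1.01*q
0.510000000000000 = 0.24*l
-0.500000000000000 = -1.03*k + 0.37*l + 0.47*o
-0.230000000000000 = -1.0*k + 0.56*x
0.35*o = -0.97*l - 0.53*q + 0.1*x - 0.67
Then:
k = -0.45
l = 2.12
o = -3.72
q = -2.92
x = -1.21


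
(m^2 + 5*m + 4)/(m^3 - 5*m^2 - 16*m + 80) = (m + 1)/(m^2 - 9*m + 20)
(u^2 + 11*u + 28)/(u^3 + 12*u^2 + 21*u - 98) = (u + 4)/(u^2 + 5*u - 14)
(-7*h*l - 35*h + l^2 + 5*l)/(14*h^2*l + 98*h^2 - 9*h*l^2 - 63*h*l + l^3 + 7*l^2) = (-l - 5)/(2*h*l + 14*h - l^2 - 7*l)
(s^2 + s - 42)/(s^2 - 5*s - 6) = (s + 7)/(s + 1)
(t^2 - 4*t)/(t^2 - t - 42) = t*(4 - t)/(-t^2 + t + 42)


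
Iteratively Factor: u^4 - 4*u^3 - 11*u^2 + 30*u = (u)*(u^3 - 4*u^2 - 11*u + 30) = u*(u - 5)*(u^2 + u - 6) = u*(u - 5)*(u + 3)*(u - 2)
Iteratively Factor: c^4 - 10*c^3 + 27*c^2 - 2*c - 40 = (c - 4)*(c^3 - 6*c^2 + 3*c + 10) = (c - 4)*(c + 1)*(c^2 - 7*c + 10) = (c - 5)*(c - 4)*(c + 1)*(c - 2)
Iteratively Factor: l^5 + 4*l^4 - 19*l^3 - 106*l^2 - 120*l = (l + 4)*(l^4 - 19*l^2 - 30*l) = (l - 5)*(l + 4)*(l^3 + 5*l^2 + 6*l) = l*(l - 5)*(l + 4)*(l^2 + 5*l + 6) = l*(l - 5)*(l + 2)*(l + 4)*(l + 3)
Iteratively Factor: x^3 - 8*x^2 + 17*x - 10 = (x - 2)*(x^2 - 6*x + 5) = (x - 2)*(x - 1)*(x - 5)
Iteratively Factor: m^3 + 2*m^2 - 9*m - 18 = (m - 3)*(m^2 + 5*m + 6) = (m - 3)*(m + 2)*(m + 3)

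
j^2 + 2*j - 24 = (j - 4)*(j + 6)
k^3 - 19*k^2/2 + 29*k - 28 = (k - 4)*(k - 7/2)*(k - 2)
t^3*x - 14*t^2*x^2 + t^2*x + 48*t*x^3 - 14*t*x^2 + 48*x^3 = (t - 8*x)*(t - 6*x)*(t*x + x)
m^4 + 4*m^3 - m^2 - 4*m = m*(m - 1)*(m + 1)*(m + 4)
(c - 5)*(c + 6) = c^2 + c - 30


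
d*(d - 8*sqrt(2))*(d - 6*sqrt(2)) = d^3 - 14*sqrt(2)*d^2 + 96*d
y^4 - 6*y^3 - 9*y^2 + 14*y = y*(y - 7)*(y - 1)*(y + 2)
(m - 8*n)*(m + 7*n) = m^2 - m*n - 56*n^2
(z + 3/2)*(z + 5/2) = z^2 + 4*z + 15/4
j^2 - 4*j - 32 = (j - 8)*(j + 4)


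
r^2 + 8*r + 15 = (r + 3)*(r + 5)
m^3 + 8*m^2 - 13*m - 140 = (m - 4)*(m + 5)*(m + 7)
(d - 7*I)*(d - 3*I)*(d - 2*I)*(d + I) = d^4 - 11*I*d^3 - 29*d^2 + I*d - 42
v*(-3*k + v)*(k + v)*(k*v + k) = -3*k^3*v^2 - 3*k^3*v - 2*k^2*v^3 - 2*k^2*v^2 + k*v^4 + k*v^3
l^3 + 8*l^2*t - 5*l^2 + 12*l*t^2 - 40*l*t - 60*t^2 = (l - 5)*(l + 2*t)*(l + 6*t)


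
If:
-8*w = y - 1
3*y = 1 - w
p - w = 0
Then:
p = 2/23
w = 2/23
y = 7/23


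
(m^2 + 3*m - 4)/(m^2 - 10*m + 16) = (m^2 + 3*m - 4)/(m^2 - 10*m + 16)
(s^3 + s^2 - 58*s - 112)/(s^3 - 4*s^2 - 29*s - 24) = (s^2 + 9*s + 14)/(s^2 + 4*s + 3)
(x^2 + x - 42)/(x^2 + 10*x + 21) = (x - 6)/(x + 3)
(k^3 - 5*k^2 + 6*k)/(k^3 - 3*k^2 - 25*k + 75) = k*(k - 2)/(k^2 - 25)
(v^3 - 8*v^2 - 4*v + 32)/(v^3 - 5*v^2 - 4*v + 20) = (v - 8)/(v - 5)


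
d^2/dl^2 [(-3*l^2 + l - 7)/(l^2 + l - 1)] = 4*(2*l^3 - 15*l^2 - 9*l - 8)/(l^6 + 3*l^5 - 5*l^3 + 3*l - 1)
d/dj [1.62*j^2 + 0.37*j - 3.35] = 3.24*j + 0.37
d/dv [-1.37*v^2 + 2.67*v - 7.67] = 2.67 - 2.74*v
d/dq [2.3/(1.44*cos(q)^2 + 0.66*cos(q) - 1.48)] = (6.624*cos(q) + 1.518)*sin(q)/(1.44*cos(q)^2 + 0.66*cos(q) - 1.48)^2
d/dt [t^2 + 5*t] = 2*t + 5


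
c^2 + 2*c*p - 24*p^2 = (c - 4*p)*(c + 6*p)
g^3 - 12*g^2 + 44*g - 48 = (g - 6)*(g - 4)*(g - 2)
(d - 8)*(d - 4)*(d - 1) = d^3 - 13*d^2 + 44*d - 32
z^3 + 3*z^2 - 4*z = z*(z - 1)*(z + 4)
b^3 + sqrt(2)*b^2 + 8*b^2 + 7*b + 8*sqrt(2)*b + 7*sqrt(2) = (b + 1)*(b + 7)*(b + sqrt(2))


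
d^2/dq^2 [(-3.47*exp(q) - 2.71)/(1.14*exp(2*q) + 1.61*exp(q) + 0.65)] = (-4.509612*exp(4*q) - 7.71882599999999*exp(3*q) + 0.505817999999991*exp(2*q) + 4.639204*exp(q) + 1.36994)*exp(q)/(1.481544*exp(6*q) + 6.277068*exp(5*q) + 11.399202*exp(4*q) + 11.331341*exp(3*q) + 6.499545*exp(2*q) + 2.040675*exp(q) + 0.274625)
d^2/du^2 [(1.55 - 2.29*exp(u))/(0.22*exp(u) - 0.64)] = (-0.247412*exp(u) - 0.719744)*exp(u)/(0.010648*exp(3*u) - 0.092928*exp(2*u) + 0.270336*exp(u) - 0.262144)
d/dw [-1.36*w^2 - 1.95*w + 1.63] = -2.72*w - 1.95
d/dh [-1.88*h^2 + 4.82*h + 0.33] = 4.82 - 3.76*h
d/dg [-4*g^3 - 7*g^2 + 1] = 2*g*(-6*g - 7)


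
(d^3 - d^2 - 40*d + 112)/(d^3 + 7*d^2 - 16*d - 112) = (d - 4)/(d + 4)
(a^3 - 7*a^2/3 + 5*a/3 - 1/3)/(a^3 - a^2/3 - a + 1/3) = (a - 1)/(a + 1)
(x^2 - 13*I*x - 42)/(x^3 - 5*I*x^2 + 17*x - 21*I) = (x - 6*I)/(x^2 + 2*I*x + 3)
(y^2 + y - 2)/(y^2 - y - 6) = (y - 1)/(y - 3)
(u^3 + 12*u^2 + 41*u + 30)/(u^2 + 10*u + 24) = (u^2 + 6*u + 5)/(u + 4)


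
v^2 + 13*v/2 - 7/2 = (v - 1/2)*(v + 7)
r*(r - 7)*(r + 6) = r^3 - r^2 - 42*r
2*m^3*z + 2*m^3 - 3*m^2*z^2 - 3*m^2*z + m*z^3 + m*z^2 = (-2*m + z)*(-m + z)*(m*z + m)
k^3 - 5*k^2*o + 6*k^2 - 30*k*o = k*(k + 6)*(k - 5*o)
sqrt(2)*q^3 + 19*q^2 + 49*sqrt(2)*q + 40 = (q + 4*sqrt(2))*(q + 5*sqrt(2))*(sqrt(2)*q + 1)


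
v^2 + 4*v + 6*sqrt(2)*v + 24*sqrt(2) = (v + 4)*(v + 6*sqrt(2))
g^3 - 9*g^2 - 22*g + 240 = (g - 8)*(g - 6)*(g + 5)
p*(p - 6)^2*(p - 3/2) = p^4 - 27*p^3/2 + 54*p^2 - 54*p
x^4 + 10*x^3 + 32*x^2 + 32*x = x*(x + 2)*(x + 4)^2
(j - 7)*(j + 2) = j^2 - 5*j - 14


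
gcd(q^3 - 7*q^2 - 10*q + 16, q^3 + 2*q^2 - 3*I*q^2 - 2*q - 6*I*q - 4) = q + 2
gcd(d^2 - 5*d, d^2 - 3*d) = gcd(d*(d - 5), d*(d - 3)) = d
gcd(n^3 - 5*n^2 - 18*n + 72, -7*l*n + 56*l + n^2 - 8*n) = 1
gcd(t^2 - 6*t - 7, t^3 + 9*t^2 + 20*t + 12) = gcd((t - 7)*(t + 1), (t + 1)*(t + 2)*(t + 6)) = t + 1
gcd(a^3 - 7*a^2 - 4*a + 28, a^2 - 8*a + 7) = a - 7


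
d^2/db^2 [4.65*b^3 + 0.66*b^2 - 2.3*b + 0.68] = 27.9*b + 1.32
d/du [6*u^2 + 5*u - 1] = 12*u + 5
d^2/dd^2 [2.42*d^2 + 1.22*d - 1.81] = 4.84000000000000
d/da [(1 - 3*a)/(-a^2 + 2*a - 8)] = (-3*a^2 + 2*a + 22)/(a^4 - 4*a^3 + 20*a^2 - 32*a + 64)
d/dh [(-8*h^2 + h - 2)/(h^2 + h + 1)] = 3*(-3*h^2 - 4*h + 1)/(h^4 + 2*h^3 + 3*h^2 + 2*h + 1)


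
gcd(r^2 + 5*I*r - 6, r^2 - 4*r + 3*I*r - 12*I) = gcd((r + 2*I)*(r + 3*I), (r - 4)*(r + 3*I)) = r + 3*I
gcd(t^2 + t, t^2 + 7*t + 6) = t + 1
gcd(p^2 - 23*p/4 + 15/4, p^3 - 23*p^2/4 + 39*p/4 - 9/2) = p - 3/4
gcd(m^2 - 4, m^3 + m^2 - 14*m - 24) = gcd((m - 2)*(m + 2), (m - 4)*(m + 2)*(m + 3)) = m + 2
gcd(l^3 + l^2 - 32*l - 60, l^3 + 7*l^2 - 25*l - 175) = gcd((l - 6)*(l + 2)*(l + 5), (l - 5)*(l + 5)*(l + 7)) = l + 5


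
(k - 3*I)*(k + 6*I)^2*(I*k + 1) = I*k^4 - 8*k^3 + 9*I*k^2 - 108*k + 108*I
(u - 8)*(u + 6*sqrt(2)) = u^2 - 8*u + 6*sqrt(2)*u - 48*sqrt(2)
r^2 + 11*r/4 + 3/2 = (r + 3/4)*(r + 2)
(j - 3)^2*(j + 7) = j^3 + j^2 - 33*j + 63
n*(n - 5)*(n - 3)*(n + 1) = n^4 - 7*n^3 + 7*n^2 + 15*n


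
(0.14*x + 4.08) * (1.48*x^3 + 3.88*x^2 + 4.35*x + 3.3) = 0.2072*x^4 + 6.5816*x^3 + 16.4394*x^2 + 18.21*x + 13.464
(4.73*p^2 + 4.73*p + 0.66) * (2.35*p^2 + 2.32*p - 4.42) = 11.1155*p^4 + 22.0891*p^3 - 8.382*p^2 - 19.3754*p - 2.9172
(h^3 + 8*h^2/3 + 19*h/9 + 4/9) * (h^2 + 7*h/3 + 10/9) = h^5 + 5*h^4 + 85*h^3/9 + 25*h^2/3 + 274*h/81 + 40/81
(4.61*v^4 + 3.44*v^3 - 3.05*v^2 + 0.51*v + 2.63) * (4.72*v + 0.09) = 21.7592*v^5 + 16.6517*v^4 - 14.0864*v^3 + 2.1327*v^2 + 12.4595*v + 0.2367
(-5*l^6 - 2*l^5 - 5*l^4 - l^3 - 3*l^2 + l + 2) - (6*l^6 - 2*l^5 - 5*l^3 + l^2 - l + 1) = -11*l^6 - 5*l^4 + 4*l^3 - 4*l^2 + 2*l + 1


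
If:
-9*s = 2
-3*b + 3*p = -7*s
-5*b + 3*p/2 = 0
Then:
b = 2/9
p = 20/27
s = -2/9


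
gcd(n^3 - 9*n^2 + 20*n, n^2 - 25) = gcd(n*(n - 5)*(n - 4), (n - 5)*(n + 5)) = n - 5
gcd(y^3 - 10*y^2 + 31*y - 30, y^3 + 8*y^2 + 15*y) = 1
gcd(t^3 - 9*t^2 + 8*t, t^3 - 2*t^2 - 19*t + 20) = t - 1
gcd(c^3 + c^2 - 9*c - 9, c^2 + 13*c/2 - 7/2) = 1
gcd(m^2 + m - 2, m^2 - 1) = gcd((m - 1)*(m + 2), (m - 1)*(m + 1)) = m - 1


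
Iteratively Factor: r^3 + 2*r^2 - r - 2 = (r + 2)*(r^2 - 1) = (r - 1)*(r + 2)*(r + 1)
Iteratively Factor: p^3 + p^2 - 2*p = (p + 2)*(p^2 - p) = p*(p + 2)*(p - 1)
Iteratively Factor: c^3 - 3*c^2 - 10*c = (c - 5)*(c^2 + 2*c) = c*(c - 5)*(c + 2)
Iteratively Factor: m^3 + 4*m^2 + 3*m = (m)*(m^2 + 4*m + 3) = m*(m + 1)*(m + 3)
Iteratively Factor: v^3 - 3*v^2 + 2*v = (v)*(v^2 - 3*v + 2) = v*(v - 1)*(v - 2)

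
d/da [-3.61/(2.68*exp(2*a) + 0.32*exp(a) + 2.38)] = (19.3496*exp(a) + 1.1552)*exp(a)/(2.68*exp(2*a) + 0.32*exp(a) + 2.38)^2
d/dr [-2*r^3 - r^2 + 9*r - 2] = -6*r^2 - 2*r + 9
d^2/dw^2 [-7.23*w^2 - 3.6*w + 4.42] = -14.4600000000000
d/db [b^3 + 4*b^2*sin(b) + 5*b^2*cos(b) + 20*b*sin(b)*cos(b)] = -5*b^2*sin(b) + 4*b^2*cos(b) + 3*b^2 + 8*b*sin(b) + 10*b*cos(b) + 20*b*cos(2*b) + 10*sin(2*b)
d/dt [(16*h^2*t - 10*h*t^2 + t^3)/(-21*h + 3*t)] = (-112*h^3 + 140*h^2*t - 31*h*t^2 + 2*t^3)/(3*(49*h^2 - 14*h*t + t^2))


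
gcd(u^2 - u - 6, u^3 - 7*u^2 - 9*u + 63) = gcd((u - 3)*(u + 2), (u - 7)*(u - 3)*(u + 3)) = u - 3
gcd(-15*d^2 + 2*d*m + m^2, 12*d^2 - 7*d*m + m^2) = 3*d - m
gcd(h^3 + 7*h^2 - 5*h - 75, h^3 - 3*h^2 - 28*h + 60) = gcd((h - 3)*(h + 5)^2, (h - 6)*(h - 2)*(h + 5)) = h + 5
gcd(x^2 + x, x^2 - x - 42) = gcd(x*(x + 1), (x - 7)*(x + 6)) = 1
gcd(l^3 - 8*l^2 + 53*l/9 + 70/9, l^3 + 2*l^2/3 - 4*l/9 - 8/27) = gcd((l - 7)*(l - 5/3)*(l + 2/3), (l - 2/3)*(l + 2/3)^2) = l + 2/3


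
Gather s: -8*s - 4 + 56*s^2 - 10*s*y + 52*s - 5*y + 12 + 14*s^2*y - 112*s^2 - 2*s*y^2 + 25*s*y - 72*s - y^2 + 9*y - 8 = s^2*(14*y - 56) + s*(-2*y^2 + 15*y - 28) - y^2 + 4*y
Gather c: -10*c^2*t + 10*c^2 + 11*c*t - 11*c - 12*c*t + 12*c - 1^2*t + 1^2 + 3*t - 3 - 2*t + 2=c^2*(10 - 10*t) + c*(1 - t)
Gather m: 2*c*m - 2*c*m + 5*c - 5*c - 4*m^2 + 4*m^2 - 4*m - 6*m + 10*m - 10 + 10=0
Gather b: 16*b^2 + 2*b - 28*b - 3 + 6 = 16*b^2 - 26*b + 3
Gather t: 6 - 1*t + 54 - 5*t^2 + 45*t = -5*t^2 + 44*t + 60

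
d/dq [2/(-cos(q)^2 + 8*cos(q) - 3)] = 4*(4 - cos(q))*sin(q)/(cos(q)^2 - 8*cos(q) + 3)^2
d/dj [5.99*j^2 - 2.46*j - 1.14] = 11.98*j - 2.46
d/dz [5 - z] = -1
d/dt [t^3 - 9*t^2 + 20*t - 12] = 3*t^2 - 18*t + 20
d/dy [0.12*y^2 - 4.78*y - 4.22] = 0.24*y - 4.78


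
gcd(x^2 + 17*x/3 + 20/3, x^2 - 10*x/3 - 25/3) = x + 5/3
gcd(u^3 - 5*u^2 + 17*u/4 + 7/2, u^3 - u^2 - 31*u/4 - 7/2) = u^2 - 3*u - 7/4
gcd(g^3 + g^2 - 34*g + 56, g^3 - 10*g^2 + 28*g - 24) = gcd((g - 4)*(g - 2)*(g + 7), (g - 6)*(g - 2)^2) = g - 2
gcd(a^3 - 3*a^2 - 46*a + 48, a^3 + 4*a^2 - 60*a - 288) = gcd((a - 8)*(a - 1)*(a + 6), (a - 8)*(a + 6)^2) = a^2 - 2*a - 48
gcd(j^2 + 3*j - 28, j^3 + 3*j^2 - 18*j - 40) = j - 4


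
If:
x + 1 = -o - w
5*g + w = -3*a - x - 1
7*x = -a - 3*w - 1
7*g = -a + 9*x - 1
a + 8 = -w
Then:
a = -818/167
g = 498/167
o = 36/167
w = -518/167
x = 315/167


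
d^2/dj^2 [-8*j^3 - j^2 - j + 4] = -48*j - 2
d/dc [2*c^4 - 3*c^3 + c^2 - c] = 8*c^3 - 9*c^2 + 2*c - 1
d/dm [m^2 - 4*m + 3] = 2*m - 4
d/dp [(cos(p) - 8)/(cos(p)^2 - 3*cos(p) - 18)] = (cos(p)^2 - 16*cos(p) + 42)*sin(p)/(sin(p)^2 + 3*cos(p) + 17)^2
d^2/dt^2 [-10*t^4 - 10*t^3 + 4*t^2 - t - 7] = -120*t^2 - 60*t + 8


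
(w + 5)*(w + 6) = w^2 + 11*w + 30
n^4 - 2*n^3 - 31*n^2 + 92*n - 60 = (n - 5)*(n - 2)*(n - 1)*(n + 6)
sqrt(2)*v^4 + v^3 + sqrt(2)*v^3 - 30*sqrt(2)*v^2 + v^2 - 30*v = v*(v - 5)*(v + 6)*(sqrt(2)*v + 1)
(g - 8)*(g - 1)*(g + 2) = g^3 - 7*g^2 - 10*g + 16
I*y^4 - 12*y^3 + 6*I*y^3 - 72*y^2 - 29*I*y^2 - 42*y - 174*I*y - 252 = (y + 6)*(y + 6*I)*(y + 7*I)*(I*y + 1)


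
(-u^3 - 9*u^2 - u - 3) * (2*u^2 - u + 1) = -2*u^5 - 17*u^4 + 6*u^3 - 14*u^2 + 2*u - 3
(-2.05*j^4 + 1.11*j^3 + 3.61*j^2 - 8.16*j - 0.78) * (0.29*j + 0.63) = -0.5945*j^5 - 0.9696*j^4 + 1.7462*j^3 - 0.0921000000000003*j^2 - 5.367*j - 0.4914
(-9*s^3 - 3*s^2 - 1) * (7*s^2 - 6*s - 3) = -63*s^5 + 33*s^4 + 45*s^3 + 2*s^2 + 6*s + 3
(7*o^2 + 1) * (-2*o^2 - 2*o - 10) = -14*o^4 - 14*o^3 - 72*o^2 - 2*o - 10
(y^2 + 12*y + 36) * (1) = y^2 + 12*y + 36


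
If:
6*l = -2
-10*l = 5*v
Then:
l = -1/3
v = 2/3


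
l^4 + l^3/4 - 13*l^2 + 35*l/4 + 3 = (l - 3)*(l - 1)*(l + 1/4)*(l + 4)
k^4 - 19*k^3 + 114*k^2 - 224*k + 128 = (k - 8)^2*(k - 2)*(k - 1)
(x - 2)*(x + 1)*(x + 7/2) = x^3 + 5*x^2/2 - 11*x/2 - 7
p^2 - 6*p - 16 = (p - 8)*(p + 2)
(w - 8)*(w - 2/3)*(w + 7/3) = w^3 - 19*w^2/3 - 134*w/9 + 112/9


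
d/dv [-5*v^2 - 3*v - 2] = -10*v - 3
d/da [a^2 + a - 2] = 2*a + 1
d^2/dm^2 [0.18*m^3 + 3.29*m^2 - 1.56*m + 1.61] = 1.08*m + 6.58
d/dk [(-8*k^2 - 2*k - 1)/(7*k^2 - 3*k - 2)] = (38*k^2 + 46*k + 1)/(49*k^4 - 42*k^3 - 19*k^2 + 12*k + 4)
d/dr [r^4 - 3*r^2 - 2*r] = 4*r^3 - 6*r - 2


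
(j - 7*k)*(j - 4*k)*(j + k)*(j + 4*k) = j^4 - 6*j^3*k - 23*j^2*k^2 + 96*j*k^3 + 112*k^4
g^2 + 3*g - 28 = (g - 4)*(g + 7)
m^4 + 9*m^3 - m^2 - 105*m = m*(m - 3)*(m + 5)*(m + 7)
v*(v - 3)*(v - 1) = v^3 - 4*v^2 + 3*v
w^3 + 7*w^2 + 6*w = w*(w + 1)*(w + 6)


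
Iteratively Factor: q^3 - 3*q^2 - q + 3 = (q + 1)*(q^2 - 4*q + 3) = (q - 3)*(q + 1)*(q - 1)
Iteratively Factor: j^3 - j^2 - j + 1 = (j - 1)*(j^2 - 1) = (j - 1)^2*(j + 1)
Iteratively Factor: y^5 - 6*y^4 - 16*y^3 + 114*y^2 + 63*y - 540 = (y - 3)*(y^4 - 3*y^3 - 25*y^2 + 39*y + 180) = (y - 5)*(y - 3)*(y^3 + 2*y^2 - 15*y - 36) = (y - 5)*(y - 4)*(y - 3)*(y^2 + 6*y + 9) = (y - 5)*(y - 4)*(y - 3)*(y + 3)*(y + 3)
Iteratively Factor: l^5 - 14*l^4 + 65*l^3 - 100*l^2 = (l - 5)*(l^4 - 9*l^3 + 20*l^2) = l*(l - 5)*(l^3 - 9*l^2 + 20*l) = l^2*(l - 5)*(l^2 - 9*l + 20) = l^2*(l - 5)^2*(l - 4)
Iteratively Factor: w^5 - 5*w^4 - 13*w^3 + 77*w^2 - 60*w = (w - 1)*(w^4 - 4*w^3 - 17*w^2 + 60*w) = (w - 3)*(w - 1)*(w^3 - w^2 - 20*w) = (w - 3)*(w - 1)*(w + 4)*(w^2 - 5*w) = (w - 5)*(w - 3)*(w - 1)*(w + 4)*(w)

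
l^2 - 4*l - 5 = (l - 5)*(l + 1)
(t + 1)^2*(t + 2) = t^3 + 4*t^2 + 5*t + 2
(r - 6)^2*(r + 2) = r^3 - 10*r^2 + 12*r + 72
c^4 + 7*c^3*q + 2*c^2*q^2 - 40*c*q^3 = c*(c - 2*q)*(c + 4*q)*(c + 5*q)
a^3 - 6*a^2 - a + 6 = (a - 6)*(a - 1)*(a + 1)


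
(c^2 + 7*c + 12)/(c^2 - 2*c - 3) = (c^2 + 7*c + 12)/(c^2 - 2*c - 3)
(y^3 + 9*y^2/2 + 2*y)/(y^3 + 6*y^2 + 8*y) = (y + 1/2)/(y + 2)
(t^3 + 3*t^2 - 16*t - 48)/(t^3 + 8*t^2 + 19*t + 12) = (t - 4)/(t + 1)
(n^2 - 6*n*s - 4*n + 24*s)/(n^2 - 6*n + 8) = (n - 6*s)/(n - 2)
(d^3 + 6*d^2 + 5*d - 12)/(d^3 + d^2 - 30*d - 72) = (d - 1)/(d - 6)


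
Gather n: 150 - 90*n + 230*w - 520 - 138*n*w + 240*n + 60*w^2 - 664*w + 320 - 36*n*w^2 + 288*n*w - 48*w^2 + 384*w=n*(-36*w^2 + 150*w + 150) + 12*w^2 - 50*w - 50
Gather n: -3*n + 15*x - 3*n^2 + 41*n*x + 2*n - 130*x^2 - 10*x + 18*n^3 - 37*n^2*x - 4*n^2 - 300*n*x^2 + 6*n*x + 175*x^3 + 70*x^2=18*n^3 + n^2*(-37*x - 7) + n*(-300*x^2 + 47*x - 1) + 175*x^3 - 60*x^2 + 5*x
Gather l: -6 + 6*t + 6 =6*t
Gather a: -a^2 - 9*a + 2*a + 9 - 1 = -a^2 - 7*a + 8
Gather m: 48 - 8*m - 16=32 - 8*m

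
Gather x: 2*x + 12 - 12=2*x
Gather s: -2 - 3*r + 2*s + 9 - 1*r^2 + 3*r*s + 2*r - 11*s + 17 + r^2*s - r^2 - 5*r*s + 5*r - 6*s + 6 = -2*r^2 + 4*r + s*(r^2 - 2*r - 15) + 30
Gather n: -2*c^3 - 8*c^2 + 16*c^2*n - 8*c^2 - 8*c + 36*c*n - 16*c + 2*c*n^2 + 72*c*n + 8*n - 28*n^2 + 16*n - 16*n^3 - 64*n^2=-2*c^3 - 16*c^2 - 24*c - 16*n^3 + n^2*(2*c - 92) + n*(16*c^2 + 108*c + 24)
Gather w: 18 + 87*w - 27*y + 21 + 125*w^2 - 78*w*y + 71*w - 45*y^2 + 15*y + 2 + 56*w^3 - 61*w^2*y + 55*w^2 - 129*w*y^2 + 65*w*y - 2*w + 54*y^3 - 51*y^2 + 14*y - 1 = 56*w^3 + w^2*(180 - 61*y) + w*(-129*y^2 - 13*y + 156) + 54*y^3 - 96*y^2 + 2*y + 40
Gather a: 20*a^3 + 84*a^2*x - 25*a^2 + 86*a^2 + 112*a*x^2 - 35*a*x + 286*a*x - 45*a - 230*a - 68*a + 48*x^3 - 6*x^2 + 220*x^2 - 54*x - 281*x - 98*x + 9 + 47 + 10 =20*a^3 + a^2*(84*x + 61) + a*(112*x^2 + 251*x - 343) + 48*x^3 + 214*x^2 - 433*x + 66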